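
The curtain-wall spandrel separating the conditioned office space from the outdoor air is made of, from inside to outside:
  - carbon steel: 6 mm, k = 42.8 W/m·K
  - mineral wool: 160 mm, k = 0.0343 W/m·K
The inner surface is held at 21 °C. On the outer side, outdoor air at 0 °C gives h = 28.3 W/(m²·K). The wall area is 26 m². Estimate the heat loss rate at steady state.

Model the wall as resistances in series:
R_carbon steel = L/(kA) = 0.006/(42.8×26) = 5.392×10^-6 K/W
R_mineral wool = L/(kA) = 0.16/(0.0343×26) = 0.1794 K/W
R_outer film = 1/(h_o·A) = 1/(28.3×26) = 0.001359 K/W
R_total = 0.1808 K/W
Q = ΔT / R_total = 21 / 0.1808

Q ≈ 116 W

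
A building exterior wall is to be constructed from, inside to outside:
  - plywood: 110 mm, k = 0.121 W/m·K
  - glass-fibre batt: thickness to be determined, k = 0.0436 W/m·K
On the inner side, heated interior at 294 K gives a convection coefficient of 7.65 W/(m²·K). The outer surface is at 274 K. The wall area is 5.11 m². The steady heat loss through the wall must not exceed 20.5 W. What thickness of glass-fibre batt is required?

L ≈ 172 mm

Series thermal resistances:
R_inner film = 1/(h_i·A) = 1/(7.65×5.11) = 0.02558 K/W
R_plywood = L/(kA) = 0.11/(0.121×5.11) = 0.1779 K/W
Sum of the known resistances R_other = 0.2035 K/W
Required total resistance R_tot = ΔT/Q_allow = 20/20.5 = 0.9756 K/W
R_glass-fibre batt = R_tot − R_other = 0.7721 K/W
L = R·k·A = 0.7721×0.0436×5.11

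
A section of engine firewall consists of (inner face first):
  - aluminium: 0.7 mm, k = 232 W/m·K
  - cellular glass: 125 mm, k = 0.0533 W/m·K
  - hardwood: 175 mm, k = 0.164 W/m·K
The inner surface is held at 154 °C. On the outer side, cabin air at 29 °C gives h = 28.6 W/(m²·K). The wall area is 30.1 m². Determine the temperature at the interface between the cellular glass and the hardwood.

T ≈ 69 °C

Series thermal resistances:
R_aluminium = L/(kA) = 0.0007/(232×30.1) = 1.002×10^-7 K/W
R_cellular glass = L/(kA) = 0.125/(0.0533×30.1) = 0.07791 K/W
R_hardwood = L/(kA) = 0.175/(0.164×30.1) = 0.03545 K/W
R_outer film = 1/(h_o·A) = 1/(28.6×30.1) = 0.001162 K/W
R_total = 0.1145 K/W;  Q = ΔT/R_total = 125/0.1145 = 1091 W
T_interface = T_inner − Q·ΣR(inner→interface) = 154 − 1090×0.07791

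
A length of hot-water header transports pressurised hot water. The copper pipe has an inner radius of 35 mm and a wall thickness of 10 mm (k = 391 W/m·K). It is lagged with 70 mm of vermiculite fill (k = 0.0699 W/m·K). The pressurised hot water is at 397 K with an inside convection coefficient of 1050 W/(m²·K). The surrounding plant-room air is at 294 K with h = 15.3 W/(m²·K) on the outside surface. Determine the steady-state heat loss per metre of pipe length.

q′ ≈ 46.2 W/m

Radial resistances (cylindrical: R_cond = ln(r_o/r_i)/(2πkL), R_conv = 1/(h·2πrL)):
R_inner film = 1/(h_i·2πr₁L) = 1/(1050×2π×0.035×1) = 0.004331 K/W
R_copper pipe wall = ln(45/35)/(2π×391×1) = 1.023×10^-4 K/W
R_vermiculite fill = ln(115/45)/(2π×0.0699×1) = 2.136 K/W
R_outer film = 1/(h_o·2πr_oL) = 1/(15.3×2π×0.115×1) = 0.09045 K/W
R_total = 2.231 K/W
Q = ΔT/R_total = 103/2.231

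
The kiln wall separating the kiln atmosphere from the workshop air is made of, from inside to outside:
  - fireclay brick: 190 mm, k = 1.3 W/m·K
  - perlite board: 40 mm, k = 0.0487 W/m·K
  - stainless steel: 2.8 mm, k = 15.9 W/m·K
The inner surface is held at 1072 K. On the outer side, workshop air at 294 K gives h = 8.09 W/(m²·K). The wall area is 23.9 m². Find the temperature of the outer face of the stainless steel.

T ≈ 382 K

Series thermal resistances:
R_fireclay brick = L/(kA) = 0.19/(1.3×23.9) = 0.006115 K/W
R_perlite board = L/(kA) = 0.04/(0.0487×23.9) = 0.03437 K/W
R_stainless steel = L/(kA) = 0.0028/(15.9×23.9) = 7.368×10^-6 K/W
R_outer film = 1/(h_o·A) = 1/(8.09×23.9) = 0.005172 K/W
R_total = 0.04566 K/W;  Q = ΔT/R_total = 778/0.04566 = 17040 W
T_interface = T_inner − Q·ΣR(inner→interface) = 1072 − 17000×0.04049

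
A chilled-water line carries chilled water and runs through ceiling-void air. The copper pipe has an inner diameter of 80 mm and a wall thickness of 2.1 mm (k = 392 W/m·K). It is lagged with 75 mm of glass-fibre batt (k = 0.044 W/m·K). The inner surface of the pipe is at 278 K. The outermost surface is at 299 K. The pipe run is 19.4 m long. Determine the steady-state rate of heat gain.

Q ≈ 110 W

For a radial system each layer contributes R = ln(r_out/r_in)/(2πkL); films add R = 1/(hA).
R_copper pipe wall = ln(42.1/40)/(2π×392×19.4) = 1.071×10^-6 K/W
R_glass-fibre batt = ln(117.1/42.1)/(2π×0.044×19.4) = 0.1907 K/W
R_total = 0.1907 K/W
Q = ΔT/R_total = 21/0.1907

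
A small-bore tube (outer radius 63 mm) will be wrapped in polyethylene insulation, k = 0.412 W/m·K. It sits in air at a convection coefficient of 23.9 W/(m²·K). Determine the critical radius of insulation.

For a cylinder r_cr = k/h = 0.412/23.9
r_cr = 17.2 mm; since the bare radius (63 mm) is above r_cr, any added insulation will reduce heat loss.

r_cr ≈ 17.2 mm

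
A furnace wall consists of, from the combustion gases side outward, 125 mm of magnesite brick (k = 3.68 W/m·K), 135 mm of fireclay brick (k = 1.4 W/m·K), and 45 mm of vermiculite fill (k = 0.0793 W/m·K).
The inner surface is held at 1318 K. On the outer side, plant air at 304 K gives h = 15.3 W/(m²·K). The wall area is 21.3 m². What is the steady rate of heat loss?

Q ≈ 28300 W

Series thermal resistances:
R_magnesite brick = L/(kA) = 0.125/(3.68×21.3) = 0.001595 K/W
R_fireclay brick = L/(kA) = 0.135/(1.4×21.3) = 0.004527 K/W
R_vermiculite fill = L/(kA) = 0.045/(0.0793×21.3) = 0.02664 K/W
R_outer film = 1/(h_o·A) = 1/(15.3×21.3) = 0.003069 K/W
R_total = 0.03583 K/W
Q = ΔT / R_total = 1014 / 0.03583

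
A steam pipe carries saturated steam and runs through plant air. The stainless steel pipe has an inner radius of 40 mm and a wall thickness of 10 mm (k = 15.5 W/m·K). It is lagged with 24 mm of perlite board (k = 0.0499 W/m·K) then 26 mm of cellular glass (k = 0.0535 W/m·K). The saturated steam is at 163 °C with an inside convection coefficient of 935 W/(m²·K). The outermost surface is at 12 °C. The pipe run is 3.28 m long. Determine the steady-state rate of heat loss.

For a radial system each layer contributes R = ln(r_out/r_in)/(2πkL); films add R = 1/(hA).
R_inner film = 1/(h_i·2πr₁L) = 1/(935×2π×0.04×3.28) = 0.001297 K/W
R_stainless steel pipe wall = ln(50/40)/(2π×15.5×3.28) = 6.986×10^-4 K/W
R_perlite board = ln(74/50)/(2π×0.0499×3.28) = 0.3812 K/W
R_cellular glass = ln(100/74)/(2π×0.0535×3.28) = 0.2731 K/W
R_total = 0.6563 K/W
Q = ΔT/R_total = 151/0.6563

Q ≈ 230 W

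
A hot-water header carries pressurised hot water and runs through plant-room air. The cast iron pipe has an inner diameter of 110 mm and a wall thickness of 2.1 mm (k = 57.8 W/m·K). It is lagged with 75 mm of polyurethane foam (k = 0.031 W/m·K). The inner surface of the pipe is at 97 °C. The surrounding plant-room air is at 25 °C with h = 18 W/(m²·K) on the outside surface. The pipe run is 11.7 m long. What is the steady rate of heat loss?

Q ≈ 193 W

Radial resistances (cylindrical: R_cond = ln(r_o/r_i)/(2πkL), R_conv = 1/(h·2πrL)):
R_cast iron pipe wall = ln(57.1/55)/(2π×57.8×11.7) = 8.819×10^-6 K/W
R_polyurethane foam = ln(132.1/57.1)/(2π×0.031×11.7) = 0.3681 K/W
R_outer film = 1/(h_o·2πr_oL) = 1/(18×2π×0.1321×11.7) = 0.005721 K/W
R_total = 0.3738 K/W
Q = ΔT/R_total = 72/0.3738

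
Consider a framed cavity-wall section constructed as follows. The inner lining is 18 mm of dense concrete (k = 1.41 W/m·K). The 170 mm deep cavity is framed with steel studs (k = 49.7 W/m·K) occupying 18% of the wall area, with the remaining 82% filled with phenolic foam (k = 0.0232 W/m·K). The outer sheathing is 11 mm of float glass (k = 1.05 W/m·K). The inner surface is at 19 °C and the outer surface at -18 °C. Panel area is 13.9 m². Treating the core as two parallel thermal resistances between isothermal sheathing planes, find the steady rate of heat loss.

Q ≈ 12200 W

Sheathing layers in series; stud and cavity paths in parallel between them.
R_inner = 0.018/(1.41×13.9) = 9.184×10^-4 K/W
R_stud  = 0.17/(49.7×0.18×13.9) = 0.001367 K/W
R_cav   = 0.17/(0.0232×0.82×13.9) = 0.6429 K/W
1/R_core = 1/R_stud + 1/R_cav → R_core = 0.001364 K/W
R_outer = 0.011/(1.05×13.9) = 7.537×10^-4 K/W
R_total = 0.003036 K/W
Q = ΔT/R_total = 37/0.003036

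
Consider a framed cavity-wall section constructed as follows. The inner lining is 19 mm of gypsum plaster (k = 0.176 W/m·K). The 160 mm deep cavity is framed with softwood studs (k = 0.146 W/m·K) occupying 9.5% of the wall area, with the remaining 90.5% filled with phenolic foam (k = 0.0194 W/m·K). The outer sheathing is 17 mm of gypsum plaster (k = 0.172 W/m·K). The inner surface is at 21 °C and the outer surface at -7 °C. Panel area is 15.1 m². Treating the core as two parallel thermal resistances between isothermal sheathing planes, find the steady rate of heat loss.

Sheathing layers in series; stud and cavity paths in parallel between them.
R_inner = 0.019/(0.176×15.1) = 0.007149 K/W
R_stud  = 0.16/(0.146×0.095×15.1) = 0.764 K/W
R_cav   = 0.16/(0.0194×0.905×15.1) = 0.6035 K/W
1/R_core = 1/R_stud + 1/R_cav → R_core = 0.3372 K/W
R_outer = 0.017/(0.172×15.1) = 0.006546 K/W
R_total = 0.3509 K/W
Q = ΔT/R_total = 28/0.3509

Q ≈ 79.8 W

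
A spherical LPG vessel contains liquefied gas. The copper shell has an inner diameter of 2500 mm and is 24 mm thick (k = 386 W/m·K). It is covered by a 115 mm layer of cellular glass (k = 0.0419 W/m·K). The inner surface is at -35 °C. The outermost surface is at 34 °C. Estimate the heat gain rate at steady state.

Each spherical layer contributes R = (1/r_i − 1/r_o)/(4πk):
R_copper shell = (1/1.25 − 1/1.274)/(4π×386) = 3.107×10^-6 K/W
R_cellular glass = (1/1.274 − 1/1.389)/(4π×0.0419) = 0.1234 K/W
R_total = 0.1234 K/W
Q = ΔT/R_total = 69/0.1234

Q ≈ 559 W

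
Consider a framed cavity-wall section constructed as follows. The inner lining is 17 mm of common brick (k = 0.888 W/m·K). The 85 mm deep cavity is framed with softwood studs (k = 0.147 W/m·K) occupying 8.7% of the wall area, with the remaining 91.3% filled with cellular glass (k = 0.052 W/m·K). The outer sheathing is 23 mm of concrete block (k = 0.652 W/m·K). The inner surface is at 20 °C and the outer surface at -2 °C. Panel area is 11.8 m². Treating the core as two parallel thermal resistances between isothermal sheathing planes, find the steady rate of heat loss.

Q ≈ 177 W

Sheathing layers in series; stud and cavity paths in parallel between them.
R_inner = 0.017/(0.888×11.8) = 0.001622 K/W
R_stud  = 0.085/(0.147×0.087×11.8) = 0.5632 K/W
R_cav   = 0.085/(0.052×0.913×11.8) = 0.1517 K/W
1/R_core = 1/R_stud + 1/R_cav → R_core = 0.1195 K/W
R_outer = 0.023/(0.652×11.8) = 0.002989 K/W
R_total = 0.1241 K/W
Q = ΔT/R_total = 22/0.1241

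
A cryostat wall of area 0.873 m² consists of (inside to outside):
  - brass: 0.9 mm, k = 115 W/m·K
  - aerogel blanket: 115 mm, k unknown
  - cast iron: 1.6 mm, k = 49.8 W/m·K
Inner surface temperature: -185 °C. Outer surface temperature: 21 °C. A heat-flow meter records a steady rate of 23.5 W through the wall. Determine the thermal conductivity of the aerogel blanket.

k ≈ 0.015 W/(m·K)

Thermal resistances in series:
R_brass = L/(kA) = 0.0009/(115×0.873) = 8.965×10^-6 K/W
R_cast iron = L/(kA) = 0.0016/(49.8×0.873) = 3.68×10^-5 K/W
Sum of known resistances R_other = 4.577×10^-5 K/W
Total R = ΔT/Q = 206/23.5 = 8.766 K/W
R_aerogel blanket = R_total − R_other = 8.766 K/W
k = L/(R·A) = 0.115/(8.766×0.873)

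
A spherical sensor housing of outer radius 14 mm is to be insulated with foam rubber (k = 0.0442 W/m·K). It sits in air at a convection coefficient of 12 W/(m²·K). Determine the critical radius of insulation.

For a sphere r_cr = 2k/h = 2×0.0442/12
r_cr = 7.37 mm; since the bare radius (14 mm) is above r_cr, any added insulation will reduce heat loss.

r_cr ≈ 7.37 mm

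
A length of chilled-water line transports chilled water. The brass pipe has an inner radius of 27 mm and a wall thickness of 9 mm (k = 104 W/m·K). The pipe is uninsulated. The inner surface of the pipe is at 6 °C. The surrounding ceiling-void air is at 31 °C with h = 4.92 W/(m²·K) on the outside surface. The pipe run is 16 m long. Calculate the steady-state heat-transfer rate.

Radial resistances (cylindrical: R_cond = ln(r_o/r_i)/(2πkL), R_conv = 1/(h·2πrL)):
R_brass pipe wall = ln(36/27)/(2π×104×16) = 2.752×10^-5 K/W
R_outer film = 1/(h_o·2πr_oL) = 1/(4.92×2π×0.036×16) = 0.05616 K/W
R_total = 0.05619 K/W
Q = ΔT/R_total = 25/0.05619

Q ≈ 445 W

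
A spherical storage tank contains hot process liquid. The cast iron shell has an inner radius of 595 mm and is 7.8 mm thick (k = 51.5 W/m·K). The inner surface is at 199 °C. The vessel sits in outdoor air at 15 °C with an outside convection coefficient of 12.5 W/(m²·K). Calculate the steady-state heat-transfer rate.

Spherical conduction: R = (1/r_in − 1/r_out)/(4πk) per layer; series-sum.
R_cast iron shell = (1/0.595 − 1/0.6028)/(4π×51.5) = 3.36×10^-5 K/W
R_outer film = 1/(h·4πr_o²) = 1/(12.5×4π×0.6028²) = 0.01752 K/W
R_total = 0.01755 K/W
Q = ΔT/R_total = 184/0.01755

Q ≈ 10500 W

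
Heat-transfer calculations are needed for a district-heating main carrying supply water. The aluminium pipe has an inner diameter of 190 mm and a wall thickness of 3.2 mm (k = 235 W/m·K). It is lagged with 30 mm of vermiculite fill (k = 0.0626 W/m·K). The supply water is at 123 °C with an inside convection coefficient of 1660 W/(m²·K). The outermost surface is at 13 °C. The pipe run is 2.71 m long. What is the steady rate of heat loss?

Treating each annulus and film as a series resistance:
R_inner film = 1/(h_i·2πr₁L) = 1/(1660×2π×0.095×2.71) = 3.724×10^-4 K/W
R_aluminium pipe wall = ln(98.2/95)/(2π×235×2.71) = 8.279×10^-6 K/W
R_vermiculite fill = ln(128.2/98.2)/(2π×0.0626×2.71) = 0.2501 K/W
R_total = 0.2505 K/W
Q = ΔT/R_total = 110/0.2505

Q ≈ 439 W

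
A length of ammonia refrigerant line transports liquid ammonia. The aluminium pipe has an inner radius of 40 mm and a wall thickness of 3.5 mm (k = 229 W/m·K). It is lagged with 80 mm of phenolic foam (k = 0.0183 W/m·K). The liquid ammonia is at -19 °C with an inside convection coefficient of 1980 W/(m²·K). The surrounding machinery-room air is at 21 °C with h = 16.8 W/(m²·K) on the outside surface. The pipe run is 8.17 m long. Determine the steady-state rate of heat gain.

Q ≈ 35.7 W

For a radial system each layer contributes R = ln(r_out/r_in)/(2πkL); films add R = 1/(hA).
R_inner film = 1/(h_i·2πr₁L) = 1/(1980×2π×0.04×8.17) = 2.46×10^-4 K/W
R_aluminium pipe wall = ln(43.5/40)/(2π×229×8.17) = 7.136×10^-6 K/W
R_phenolic foam = ln(123.5/43.5)/(2π×0.0183×8.17) = 1.111 K/W
R_outer film = 1/(h_o·2πr_oL) = 1/(16.8×2π×0.1235×8.17) = 0.009389 K/W
R_total = 1.12 K/W
Q = ΔT/R_total = 40/1.12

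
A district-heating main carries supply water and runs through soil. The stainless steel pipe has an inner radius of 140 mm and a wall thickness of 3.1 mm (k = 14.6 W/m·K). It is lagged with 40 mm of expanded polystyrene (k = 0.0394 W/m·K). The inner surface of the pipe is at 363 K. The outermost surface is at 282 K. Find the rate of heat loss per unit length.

Radial resistances (cylindrical: R_cond = ln(r_o/r_i)/(2πkL), R_conv = 1/(h·2πrL)):
R_stainless steel pipe wall = ln(143.1/140)/(2π×14.6×1) = 2.387×10^-4 K/W
R_expanded polystyrene = ln(183.1/143.1)/(2π×0.0394×1) = 0.9957 K/W
R_total = 0.9959 K/W
Q = ΔT/R_total = 81/0.9959

q′ ≈ 81.3 W/m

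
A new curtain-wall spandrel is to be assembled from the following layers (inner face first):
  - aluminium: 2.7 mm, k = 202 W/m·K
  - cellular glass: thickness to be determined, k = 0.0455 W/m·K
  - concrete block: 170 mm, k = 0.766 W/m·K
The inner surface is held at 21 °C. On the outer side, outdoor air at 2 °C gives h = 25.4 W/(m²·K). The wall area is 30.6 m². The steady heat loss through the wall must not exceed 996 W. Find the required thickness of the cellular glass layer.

L ≈ 14.7 mm

Series thermal resistances:
R_aluminium = L/(kA) = 0.0027/(202×30.6) = 4.368×10^-7 K/W
R_concrete block = L/(kA) = 0.17/(0.766×30.6) = 0.007253 K/W
R_outer film = 1/(h_o·A) = 1/(25.4×30.6) = 0.001287 K/W
Sum of the known resistances R_other = 0.00854 K/W
Required total resistance R_tot = ΔT/Q_allow = 19/996 = 0.01908 K/W
R_cellular glass = R_tot − R_other = 0.01054 K/W
L = R·k·A = 0.01054×0.0455×30.6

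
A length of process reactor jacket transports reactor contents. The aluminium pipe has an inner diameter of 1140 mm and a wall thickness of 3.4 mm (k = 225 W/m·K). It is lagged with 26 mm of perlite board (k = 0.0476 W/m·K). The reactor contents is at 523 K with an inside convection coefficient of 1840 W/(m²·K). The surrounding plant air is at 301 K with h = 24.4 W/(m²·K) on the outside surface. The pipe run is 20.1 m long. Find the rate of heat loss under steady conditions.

Q ≈ 28000 W

For a radial system each layer contributes R = ln(r_out/r_in)/(2πkL); films add R = 1/(hA).
R_inner film = 1/(h_i·2πr₁L) = 1/(1840×2π×0.57×20.1) = 7.55×10^-6 K/W
R_aluminium pipe wall = ln(573.4/570)/(2π×225×20.1) = 2.093×10^-7 K/W
R_perlite board = ln(599.4/573.4)/(2π×0.0476×20.1) = 0.007377 K/W
R_outer film = 1/(h_o·2πr_oL) = 1/(24.4×2π×0.5994×20.1) = 5.414×10^-4 K/W
R_total = 0.007926 K/W
Q = ΔT/R_total = 222/0.007926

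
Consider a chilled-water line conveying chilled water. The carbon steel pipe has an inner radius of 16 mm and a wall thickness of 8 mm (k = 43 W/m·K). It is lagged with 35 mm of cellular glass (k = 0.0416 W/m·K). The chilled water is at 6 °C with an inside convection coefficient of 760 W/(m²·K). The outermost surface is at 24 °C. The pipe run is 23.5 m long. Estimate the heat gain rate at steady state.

Cylindrical conduction, so R = ln(r₂/r₁)/(2πkL) per layer, in series:
R_inner film = 1/(h_i·2πr₁L) = 1/(760×2π×0.016×23.5) = 5.57×10^-4 K/W
R_carbon steel pipe wall = ln(24/16)/(2π×43×23.5) = 6.386×10^-5 K/W
R_cellular glass = ln(59/24)/(2π×0.0416×23.5) = 0.1464 K/W
R_total = 0.1471 K/W
Q = ΔT/R_total = 18/0.1471

Q ≈ 122 W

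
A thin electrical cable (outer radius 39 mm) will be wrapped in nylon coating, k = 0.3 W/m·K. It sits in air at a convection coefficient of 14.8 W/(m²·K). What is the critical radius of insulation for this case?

r_cr ≈ 20.3 mm

For a cylinder r_cr = k/h = 0.3/14.8
r_cr = 20.3 mm; since the bare radius (39 mm) is above r_cr, any added insulation will reduce heat loss.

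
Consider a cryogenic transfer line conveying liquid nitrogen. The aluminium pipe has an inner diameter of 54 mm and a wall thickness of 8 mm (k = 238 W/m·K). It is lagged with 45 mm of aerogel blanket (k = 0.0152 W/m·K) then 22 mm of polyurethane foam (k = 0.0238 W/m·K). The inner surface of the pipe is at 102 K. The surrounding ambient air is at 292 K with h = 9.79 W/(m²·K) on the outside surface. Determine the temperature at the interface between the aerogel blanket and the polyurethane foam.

Treating each annulus and film as a series resistance:
R_aluminium pipe wall = ln(35/27)/(2π×238×1) = 1.735×10^-4 K/W
R_aerogel blanket = ln(80/35)/(2π×0.0152×1) = 8.656 K/W
R_polyurethane foam = ln(102/80)/(2π×0.0238×1) = 1.625 K/W
R_outer film = 1/(h_o·2πr_oL) = 1/(9.79×2π×0.102×1) = 0.1594 K/W
R_total = 10.44 K/W
Q = ΔT/R_total = 190/10.44
Q = 18.2 W/m
T_interface = T_inner + Q·ΣR(inner→interface) = 102 + 18.2×8.656

T ≈ 260 K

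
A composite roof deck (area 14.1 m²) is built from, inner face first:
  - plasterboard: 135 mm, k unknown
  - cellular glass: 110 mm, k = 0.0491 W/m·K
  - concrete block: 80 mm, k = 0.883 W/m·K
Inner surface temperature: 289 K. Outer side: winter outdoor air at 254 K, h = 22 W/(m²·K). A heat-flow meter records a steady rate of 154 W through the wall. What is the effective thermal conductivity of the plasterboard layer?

Series thermal resistances:
R_cellular glass = L/(kA) = 0.11/(0.0491×14.1) = 0.1589 K/W
R_concrete block = L/(kA) = 0.08/(0.883×14.1) = 0.006426 K/W
R_outer film = 1/(h_o·A) = 1/(22×14.1) = 0.003224 K/W
Sum of known resistances R_other = 0.1685 K/W
Total R = ΔT/Q = 35/154 = 0.2273 K/W
R_plasterboard = R_total − R_other = 0.05874 K/W
k = L/(R·A) = 0.135/(0.05874×14.1)

k ≈ 0.163 W/(m·K)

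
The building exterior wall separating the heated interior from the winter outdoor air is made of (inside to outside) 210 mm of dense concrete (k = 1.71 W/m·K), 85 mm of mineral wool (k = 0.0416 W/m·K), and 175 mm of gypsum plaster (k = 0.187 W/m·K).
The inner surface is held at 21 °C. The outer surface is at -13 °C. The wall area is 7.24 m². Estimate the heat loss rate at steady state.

Treating each layer as a thermal resistance in series:
R_dense concrete = L/(kA) = 0.21/(1.71×7.24) = 0.01696 K/W
R_mineral wool = L/(kA) = 0.085/(0.0416×7.24) = 0.2822 K/W
R_gypsum plaster = L/(kA) = 0.175/(0.187×7.24) = 0.1293 K/W
R_total = 0.4284 K/W
Q = ΔT / R_total = 34 / 0.4284

Q ≈ 79.4 W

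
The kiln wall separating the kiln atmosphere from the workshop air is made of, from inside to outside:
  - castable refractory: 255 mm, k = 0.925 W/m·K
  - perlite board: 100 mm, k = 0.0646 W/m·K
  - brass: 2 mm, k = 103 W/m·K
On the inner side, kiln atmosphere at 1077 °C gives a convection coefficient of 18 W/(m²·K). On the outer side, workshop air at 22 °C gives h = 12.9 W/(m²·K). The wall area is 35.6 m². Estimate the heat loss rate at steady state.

Treating each layer as a thermal resistance in series:
R_inner film = 1/(h_i·A) = 1/(18×35.6) = 0.001561 K/W
R_castable refractory = L/(kA) = 0.255/(0.925×35.6) = 0.007744 K/W
R_perlite board = L/(kA) = 0.1/(0.0646×35.6) = 0.04348 K/W
R_brass = L/(kA) = 0.002/(103×35.6) = 5.454×10^-7 K/W
R_outer film = 1/(h_o·A) = 1/(12.9×35.6) = 0.002178 K/W
R_total = 0.05497 K/W
Q = ΔT / R_total = 1055 / 0.05497

Q ≈ 19200 W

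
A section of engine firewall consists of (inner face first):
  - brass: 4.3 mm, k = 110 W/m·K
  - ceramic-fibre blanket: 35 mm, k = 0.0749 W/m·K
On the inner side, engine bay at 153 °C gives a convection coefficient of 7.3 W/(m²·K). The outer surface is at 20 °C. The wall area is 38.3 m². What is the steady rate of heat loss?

Q ≈ 8430 W

Treating each layer as a thermal resistance in series:
R_inner film = 1/(h_i·A) = 1/(7.3×38.3) = 0.003577 K/W
R_brass = L/(kA) = 0.0043/(110×38.3) = 1.021×10^-6 K/W
R_ceramic-fibre blanket = L/(kA) = 0.035/(0.0749×38.3) = 0.0122 K/W
R_total = 0.01578 K/W
Q = ΔT / R_total = 133 / 0.01578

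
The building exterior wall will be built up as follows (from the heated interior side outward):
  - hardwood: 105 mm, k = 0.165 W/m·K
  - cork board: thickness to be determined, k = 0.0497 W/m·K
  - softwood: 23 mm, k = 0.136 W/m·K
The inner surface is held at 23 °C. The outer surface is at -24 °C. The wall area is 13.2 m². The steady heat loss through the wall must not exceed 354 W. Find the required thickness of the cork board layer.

Model the wall as resistances in series:
R_hardwood = L/(kA) = 0.105/(0.165×13.2) = 0.04821 K/W
R_softwood = L/(kA) = 0.023/(0.136×13.2) = 0.01281 K/W
Sum of the known resistances R_other = 0.06102 K/W
Required total resistance R_tot = ΔT/Q_allow = 47/354 = 0.1328 K/W
R_cork board = R_tot − R_other = 0.07175 K/W
L = R·k·A = 0.07175×0.0497×13.2

L ≈ 47.1 mm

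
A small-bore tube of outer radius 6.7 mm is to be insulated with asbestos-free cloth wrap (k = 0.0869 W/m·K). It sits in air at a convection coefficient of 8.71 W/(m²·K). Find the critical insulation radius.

r_cr ≈ 9.98 mm

For a cylinder r_cr = k/h = 0.0869/8.71
r_cr = 9.98 mm; since the bare radius (6.7 mm) is below r_cr, adding a thin layer of insulation will *increase* heat loss.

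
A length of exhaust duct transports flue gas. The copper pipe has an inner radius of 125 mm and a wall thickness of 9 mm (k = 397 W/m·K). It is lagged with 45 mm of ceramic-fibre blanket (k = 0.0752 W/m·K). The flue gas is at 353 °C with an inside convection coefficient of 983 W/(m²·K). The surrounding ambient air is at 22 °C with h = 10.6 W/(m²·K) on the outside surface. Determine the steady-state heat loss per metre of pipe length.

q′ ≈ 474 W/m

Per-layer cylindrical resistances, series-summed:
R_inner film = 1/(h_i·2πr₁L) = 1/(983×2π×0.125×1) = 0.001295 K/W
R_copper pipe wall = ln(134/125)/(2π×397×1) = 2.787×10^-5 K/W
R_ceramic-fibre blanket = ln(179/134)/(2π×0.0752×1) = 0.6128 K/W
R_outer film = 1/(h_o·2πr_oL) = 1/(10.6×2π×0.179×1) = 0.08388 K/W
R_total = 0.698 K/W
Q = ΔT/R_total = 331/0.698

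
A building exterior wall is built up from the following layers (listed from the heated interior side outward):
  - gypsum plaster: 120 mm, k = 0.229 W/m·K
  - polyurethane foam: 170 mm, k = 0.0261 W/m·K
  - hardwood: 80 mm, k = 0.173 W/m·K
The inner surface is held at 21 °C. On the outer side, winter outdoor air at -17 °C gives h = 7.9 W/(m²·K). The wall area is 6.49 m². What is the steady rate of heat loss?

Q ≈ 32.3 W

Using the resistance-network approach (series):
R_gypsum plaster = L/(kA) = 0.12/(0.229×6.49) = 0.08074 K/W
R_polyurethane foam = L/(kA) = 0.17/(0.0261×6.49) = 1.004 K/W
R_hardwood = L/(kA) = 0.08/(0.173×6.49) = 0.07125 K/W
R_outer film = 1/(h_o·A) = 1/(7.9×6.49) = 0.0195 K/W
R_total = 1.175 K/W
Q = ΔT / R_total = 38 / 1.175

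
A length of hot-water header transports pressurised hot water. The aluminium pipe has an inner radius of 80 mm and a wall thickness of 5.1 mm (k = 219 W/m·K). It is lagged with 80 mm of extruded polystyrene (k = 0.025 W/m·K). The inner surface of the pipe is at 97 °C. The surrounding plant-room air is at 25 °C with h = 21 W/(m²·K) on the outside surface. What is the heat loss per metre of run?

For a radial system each layer contributes R = ln(r_out/r_in)/(2πkL); films add R = 1/(hA).
R_aluminium pipe wall = ln(85.1/80)/(2π×219×1) = 4.491×10^-5 K/W
R_extruded polystyrene = ln(165.1/85.1)/(2π×0.025×1) = 4.219 K/W
R_outer film = 1/(h_o·2πr_oL) = 1/(21×2π×0.1651×1) = 0.0459 K/W
R_total = 4.265 K/W
Q = ΔT/R_total = 72/4.265

q′ ≈ 16.9 W/m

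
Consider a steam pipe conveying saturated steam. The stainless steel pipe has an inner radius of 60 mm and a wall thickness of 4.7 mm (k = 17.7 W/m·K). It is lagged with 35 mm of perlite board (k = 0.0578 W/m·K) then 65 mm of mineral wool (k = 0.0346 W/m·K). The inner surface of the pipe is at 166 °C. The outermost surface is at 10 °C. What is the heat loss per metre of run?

Radial resistances (cylindrical: R_cond = ln(r_o/r_i)/(2πkL), R_conv = 1/(h·2πrL)):
R_stainless steel pipe wall = ln(64.7/60)/(2π×17.7×1) = 6.781×10^-4 K/W
R_perlite board = ln(99.7/64.7)/(2π×0.0578×1) = 1.191 K/W
R_mineral wool = ln(164.7/99.7)/(2π×0.0346×1) = 2.309 K/W
R_total = 3.5 K/W
Q = ΔT/R_total = 156/3.5

q′ ≈ 44.6 W/m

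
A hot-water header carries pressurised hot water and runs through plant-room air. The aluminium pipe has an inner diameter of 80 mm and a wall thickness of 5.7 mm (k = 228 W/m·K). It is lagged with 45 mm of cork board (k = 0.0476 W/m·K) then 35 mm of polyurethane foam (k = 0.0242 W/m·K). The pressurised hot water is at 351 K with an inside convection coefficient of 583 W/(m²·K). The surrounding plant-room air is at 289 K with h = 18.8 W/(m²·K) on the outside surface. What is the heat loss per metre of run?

q′ ≈ 13.7 W/m

Cylindrical conduction, so R = ln(r₂/r₁)/(2πkL) per layer, in series:
R_inner film = 1/(h_i·2πr₁L) = 1/(583×2π×0.04×1) = 0.006825 K/W
R_aluminium pipe wall = ln(45.7/40)/(2π×228×1) = 9.299×10^-5 K/W
R_cork board = ln(90.7/45.7)/(2π×0.0476×1) = 2.292 K/W
R_polyurethane foam = ln(125.7/90.7)/(2π×0.0242×1) = 2.146 K/W
R_outer film = 1/(h_o·2πr_oL) = 1/(18.8×2π×0.1257×1) = 0.06735 K/W
R_total = 4.512 K/W
Q = ΔT/R_total = 62/4.512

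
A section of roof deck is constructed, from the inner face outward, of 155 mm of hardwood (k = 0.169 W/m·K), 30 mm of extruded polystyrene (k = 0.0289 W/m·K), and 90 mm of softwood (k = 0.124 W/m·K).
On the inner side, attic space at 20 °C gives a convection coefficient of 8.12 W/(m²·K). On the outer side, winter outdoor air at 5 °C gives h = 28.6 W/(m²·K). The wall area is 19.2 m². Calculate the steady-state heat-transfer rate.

Q ≈ 101 W

Thermal resistances in series:
R_inner film = 1/(h_i·A) = 1/(8.12×19.2) = 0.006414 K/W
R_hardwood = L/(kA) = 0.155/(0.169×19.2) = 0.04777 K/W
R_extruded polystyrene = L/(kA) = 0.03/(0.0289×19.2) = 0.05407 K/W
R_softwood = L/(kA) = 0.09/(0.124×19.2) = 0.0378 K/W
R_outer film = 1/(h_o·A) = 1/(28.6×19.2) = 0.001821 K/W
R_total = 0.1479 K/W
Q = ΔT / R_total = 15 / 0.1479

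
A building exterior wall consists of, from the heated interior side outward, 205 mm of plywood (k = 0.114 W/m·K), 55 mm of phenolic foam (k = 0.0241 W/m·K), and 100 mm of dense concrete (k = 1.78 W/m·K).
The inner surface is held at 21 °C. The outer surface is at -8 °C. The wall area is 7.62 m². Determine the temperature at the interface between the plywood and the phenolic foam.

T ≈ 8.39 °C

Using the resistance-network approach (series):
R_plywood = L/(kA) = 0.205/(0.114×7.62) = 0.236 K/W
R_phenolic foam = L/(kA) = 0.055/(0.0241×7.62) = 0.2995 K/W
R_dense concrete = L/(kA) = 0.1/(1.78×7.62) = 0.007373 K/W
R_total = 0.5429 K/W;  Q = ΔT/R_total = 29/0.5429 = 53.42 W
T_interface = T_inner − Q·ΣR(inner→interface) = 21 − 53.4×0.236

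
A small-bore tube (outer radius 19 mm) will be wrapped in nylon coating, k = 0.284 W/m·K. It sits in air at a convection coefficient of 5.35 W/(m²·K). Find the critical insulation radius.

For a cylinder r_cr = k/h = 0.284/5.35
r_cr = 53.1 mm; since the bare radius (19 mm) is below r_cr, adding a thin layer of insulation will *increase* heat loss.

r_cr ≈ 53.1 mm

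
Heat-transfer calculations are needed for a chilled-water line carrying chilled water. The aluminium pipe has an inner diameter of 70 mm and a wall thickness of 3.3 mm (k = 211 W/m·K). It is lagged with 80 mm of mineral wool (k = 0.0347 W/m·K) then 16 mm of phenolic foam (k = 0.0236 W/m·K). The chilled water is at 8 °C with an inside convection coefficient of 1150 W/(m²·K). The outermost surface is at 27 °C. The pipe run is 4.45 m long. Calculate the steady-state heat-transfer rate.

For a radial system each layer contributes R = ln(r_out/r_in)/(2πkL); films add R = 1/(hA).
R_inner film = 1/(h_i·2πr₁L) = 1/(1150×2π×0.035×4.45) = 8.886×10^-4 K/W
R_aluminium pipe wall = ln(38.3/35)/(2π×211×4.45) = 1.527×10^-5 K/W
R_mineral wool = ln(118.3/38.3)/(2π×0.0347×4.45) = 1.162 K/W
R_phenolic foam = ln(134.3/118.3)/(2π×0.0236×4.45) = 0.1922 K/W
R_total = 1.356 K/W
Q = ΔT/R_total = 19/1.356

Q ≈ 14 W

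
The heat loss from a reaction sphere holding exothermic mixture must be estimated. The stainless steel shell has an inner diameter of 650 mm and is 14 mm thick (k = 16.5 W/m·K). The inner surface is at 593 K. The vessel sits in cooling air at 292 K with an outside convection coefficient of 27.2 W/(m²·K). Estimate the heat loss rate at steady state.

Spherical conduction: R = (1/r_in − 1/r_out)/(4πk) per layer; series-sum.
R_stainless steel shell = (1/0.325 − 1/0.339)/(4π×16.5) = 6.128×10^-4 K/W
R_outer film = 1/(h·4πr_o²) = 1/(27.2×4π×0.339²) = 0.02546 K/W
R_total = 0.02607 K/W
Q = ΔT/R_total = 301/0.02607

Q ≈ 11500 W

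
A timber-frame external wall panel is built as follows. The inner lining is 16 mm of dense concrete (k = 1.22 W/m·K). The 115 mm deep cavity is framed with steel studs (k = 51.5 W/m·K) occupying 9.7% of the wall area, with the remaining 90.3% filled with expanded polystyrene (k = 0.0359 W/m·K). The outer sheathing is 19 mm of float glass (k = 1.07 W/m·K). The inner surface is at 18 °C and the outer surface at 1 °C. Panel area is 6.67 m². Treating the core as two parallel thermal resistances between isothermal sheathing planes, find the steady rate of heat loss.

Q ≈ 2110 W

Sheathing layers in series; stud and cavity paths in parallel between them.
R_inner = 0.016/(1.22×6.67) = 0.001966 K/W
R_stud  = 0.115/(51.5×0.097×6.67) = 0.003451 K/W
R_cav   = 0.115/(0.0359×0.903×6.67) = 0.5319 K/W
1/R_core = 1/R_stud + 1/R_cav → R_core = 0.003429 K/W
R_outer = 0.019/(1.07×6.67) = 0.002662 K/W
R_total = 0.008058 K/W
Q = ΔT/R_total = 17/0.008058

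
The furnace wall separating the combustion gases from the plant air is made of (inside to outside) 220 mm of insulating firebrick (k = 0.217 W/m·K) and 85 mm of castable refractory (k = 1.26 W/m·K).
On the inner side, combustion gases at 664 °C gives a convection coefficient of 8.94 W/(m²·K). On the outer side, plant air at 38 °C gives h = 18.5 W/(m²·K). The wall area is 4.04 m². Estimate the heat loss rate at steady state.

Model the wall as resistances in series:
R_inner film = 1/(h_i·A) = 1/(8.94×4.04) = 0.02769 K/W
R_insulating firebrick = L/(kA) = 0.22/(0.217×4.04) = 0.2509 K/W
R_castable refractory = L/(kA) = 0.085/(1.26×4.04) = 0.0167 K/W
R_outer film = 1/(h_o·A) = 1/(18.5×4.04) = 0.01338 K/W
R_total = 0.3087 K/W
Q = ΔT / R_total = 626 / 0.3087

Q ≈ 2030 W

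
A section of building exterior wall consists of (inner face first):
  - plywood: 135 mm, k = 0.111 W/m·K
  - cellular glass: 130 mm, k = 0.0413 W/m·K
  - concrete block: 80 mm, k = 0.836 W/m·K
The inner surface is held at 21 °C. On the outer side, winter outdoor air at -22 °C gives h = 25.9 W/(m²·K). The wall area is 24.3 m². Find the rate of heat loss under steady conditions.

Thermal resistances in series:
R_plywood = L/(kA) = 0.135/(0.111×24.3) = 0.05005 K/W
R_cellular glass = L/(kA) = 0.13/(0.0413×24.3) = 0.1295 K/W
R_concrete block = L/(kA) = 0.08/(0.836×24.3) = 0.003938 K/W
R_outer film = 1/(h_o·A) = 1/(25.9×24.3) = 0.001589 K/W
R_total = 0.1851 K/W
Q = ΔT / R_total = 43 / 0.1851

Q ≈ 232 W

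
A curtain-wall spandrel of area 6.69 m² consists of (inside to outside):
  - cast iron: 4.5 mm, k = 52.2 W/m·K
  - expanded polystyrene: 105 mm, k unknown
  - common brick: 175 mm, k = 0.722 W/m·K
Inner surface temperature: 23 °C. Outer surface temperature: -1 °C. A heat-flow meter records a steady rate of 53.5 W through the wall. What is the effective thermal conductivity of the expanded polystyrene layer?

Thermal resistances in series:
R_cast iron = L/(kA) = 0.0045/(52.2×6.69) = 1.289×10^-5 K/W
R_common brick = L/(kA) = 0.175/(0.722×6.69) = 0.03623 K/W
Sum of known resistances R_other = 0.03624 K/W
Total R = ΔT/Q = 24/53.5 = 0.4486 K/W
R_expanded polystyrene = R_total − R_other = 0.4124 K/W
k = L/(R·A) = 0.105/(0.4124×6.69)

k ≈ 0.0381 W/(m·K)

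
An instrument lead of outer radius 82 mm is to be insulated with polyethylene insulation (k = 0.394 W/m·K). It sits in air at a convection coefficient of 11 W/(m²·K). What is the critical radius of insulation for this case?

r_cr ≈ 35.8 mm

For a cylinder r_cr = k/h = 0.394/11
r_cr = 35.8 mm; since the bare radius (82 mm) is above r_cr, any added insulation will reduce heat loss.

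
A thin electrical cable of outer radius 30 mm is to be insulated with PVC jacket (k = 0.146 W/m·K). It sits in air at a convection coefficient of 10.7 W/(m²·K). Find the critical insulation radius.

r_cr ≈ 13.6 mm

For a cylinder r_cr = k/h = 0.146/10.7
r_cr = 13.6 mm; since the bare radius (30 mm) is above r_cr, any added insulation will reduce heat loss.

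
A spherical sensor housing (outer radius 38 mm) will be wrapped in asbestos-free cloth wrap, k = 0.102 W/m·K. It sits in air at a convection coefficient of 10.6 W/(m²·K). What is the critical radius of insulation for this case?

r_cr ≈ 19.2 mm

For a sphere r_cr = 2k/h = 2×0.102/10.6
r_cr = 19.2 mm; since the bare radius (38 mm) is above r_cr, any added insulation will reduce heat loss.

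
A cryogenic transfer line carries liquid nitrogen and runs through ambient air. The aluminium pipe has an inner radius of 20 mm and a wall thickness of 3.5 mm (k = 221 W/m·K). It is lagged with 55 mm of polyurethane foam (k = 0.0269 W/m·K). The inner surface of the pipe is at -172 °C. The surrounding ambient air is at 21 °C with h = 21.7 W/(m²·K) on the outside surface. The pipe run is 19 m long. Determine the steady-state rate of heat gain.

Radial resistances (cylindrical: R_cond = ln(r_o/r_i)/(2πkL), R_conv = 1/(h·2πrL)):
R_aluminium pipe wall = ln(23.5/20)/(2π×221×19) = 6.113×10^-6 K/W
R_polyurethane foam = ln(78.5/23.5)/(2π×0.0269×19) = 0.3756 K/W
R_outer film = 1/(h_o·2πr_oL) = 1/(21.7×2π×0.0785×19) = 0.004917 K/W
R_total = 0.3805 K/W
Q = ΔT/R_total = 193/0.3805

Q ≈ 507 W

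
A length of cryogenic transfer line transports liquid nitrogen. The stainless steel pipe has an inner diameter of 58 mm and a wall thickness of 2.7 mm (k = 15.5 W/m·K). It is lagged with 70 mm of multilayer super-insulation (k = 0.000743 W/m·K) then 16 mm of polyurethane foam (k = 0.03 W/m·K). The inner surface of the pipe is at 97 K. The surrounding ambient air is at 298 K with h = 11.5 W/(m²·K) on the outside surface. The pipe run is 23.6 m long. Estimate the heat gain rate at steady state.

Per-layer cylindrical resistances, series-summed:
R_stainless steel pipe wall = ln(31.7/29)/(2π×15.5×23.6) = 3.873×10^-5 K/W
R_multilayer super-insulation = ln(101.7/31.7)/(2π×0.000743×23.6) = 10.58 K/W
R_polyurethane foam = ln(117.7/101.7)/(2π×0.03×23.6) = 0.03285 K/W
R_outer film = 1/(h_o·2πr_oL) = 1/(11.5×2π×0.1177×23.6) = 0.004982 K/W
R_total = 10.62 K/W
Q = ΔT/R_total = 201/10.62

Q ≈ 18.9 W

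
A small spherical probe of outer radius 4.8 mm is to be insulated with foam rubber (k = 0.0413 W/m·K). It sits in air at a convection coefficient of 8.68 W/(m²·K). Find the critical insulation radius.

r_cr ≈ 9.52 mm

For a sphere r_cr = 2k/h = 2×0.0413/8.68
r_cr = 9.52 mm; since the bare radius (4.8 mm) is below r_cr, adding a thin layer of insulation will *increase* heat loss.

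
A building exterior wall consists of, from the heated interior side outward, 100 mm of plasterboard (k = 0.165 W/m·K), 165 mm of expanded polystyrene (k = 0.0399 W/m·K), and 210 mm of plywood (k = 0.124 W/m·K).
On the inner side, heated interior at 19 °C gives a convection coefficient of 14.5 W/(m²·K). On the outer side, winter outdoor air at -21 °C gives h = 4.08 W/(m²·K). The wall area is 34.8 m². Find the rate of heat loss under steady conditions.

Q ≈ 206 W

Thermal resistances in series:
R_inner film = 1/(h_i·A) = 1/(14.5×34.8) = 0.001982 K/W
R_plasterboard = L/(kA) = 0.1/(0.165×34.8) = 0.01742 K/W
R_expanded polystyrene = L/(kA) = 0.165/(0.0399×34.8) = 0.1188 K/W
R_plywood = L/(kA) = 0.21/(0.124×34.8) = 0.04867 K/W
R_outer film = 1/(h_o·A) = 1/(4.08×34.8) = 0.007043 K/W
R_total = 0.1939 K/W
Q = ΔT / R_total = 40 / 0.1939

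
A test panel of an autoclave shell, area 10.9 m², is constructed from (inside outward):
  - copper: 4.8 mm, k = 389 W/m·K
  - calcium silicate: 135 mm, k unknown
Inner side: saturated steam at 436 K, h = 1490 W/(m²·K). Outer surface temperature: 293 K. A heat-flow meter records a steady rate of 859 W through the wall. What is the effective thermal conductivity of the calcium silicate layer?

Treating each layer as a thermal resistance in series:
R_inner film = 1/(h_i·A) = 1/(1490×10.9) = 6.157×10^-5 K/W
R_copper = L/(kA) = 0.0048/(389×10.9) = 1.132×10^-6 K/W
Sum of known resistances R_other = 6.27×10^-5 K/W
Total R = ΔT/Q = 143/859 = 0.1665 K/W
R_calcium silicate = R_total − R_other = 0.1664 K/W
k = L/(R·A) = 0.135/(0.1664×10.9)

k ≈ 0.0744 W/(m·K)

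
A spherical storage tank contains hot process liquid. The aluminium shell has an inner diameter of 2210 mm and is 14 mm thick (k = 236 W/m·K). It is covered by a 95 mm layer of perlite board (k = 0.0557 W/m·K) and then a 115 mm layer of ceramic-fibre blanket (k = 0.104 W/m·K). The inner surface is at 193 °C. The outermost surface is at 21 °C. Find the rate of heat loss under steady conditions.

Q ≈ 1110 W

For a spherical shell R = (1/r₁ − 1/r₂)/(4πk); film R = 1/(h·4πr²). In series:
R_aluminium shell = (1/1.105 − 1/1.119)/(4π×236) = 3.818×10^-6 K/W
R_perlite board = (1/1.119 − 1/1.214)/(4π×0.0557) = 0.09991 K/W
R_ceramic-fibre blanket = (1/1.214 − 1/1.329)/(4π×0.104) = 0.05454 K/W
R_total = 0.1545 K/W
Q = ΔT/R_total = 172/0.1545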